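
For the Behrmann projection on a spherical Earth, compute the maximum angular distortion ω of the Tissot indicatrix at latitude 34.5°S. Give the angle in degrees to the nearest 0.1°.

5.7°

The Behrmann projection is cylindrical equal-area with φ₀ = 30°. For cylindrical equal-area with standard parallel φ₀, h = cos φ / cos φ₀ and k = cos φ₀ / cos φ, so h·k = 1.
At 34.5°: h = 0.9516, k = 1.051; principal scales a = 1.051, b = 0.9516.
sin(ω/2) = (a − b)/(a + b) = 0.09922/2.002 = 0.04955, so ω = 2 arcsin(0.04955) ≈ 5.7°.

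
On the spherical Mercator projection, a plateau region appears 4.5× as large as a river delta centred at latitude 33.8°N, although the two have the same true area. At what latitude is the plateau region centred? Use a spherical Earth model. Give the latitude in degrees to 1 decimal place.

66.9°

Mercator areal scale is sec²φ, so apparent-area ratio = sec²φ₁ / sec²φ₂ = cos²φ₂ / cos²φ₁.
cos²φ₂ / cos²φ₁ = 4.5  ⇒  cos φ₁ = cos 33.8° / √4.5 = 0.8310/2.121 = 0.3917.
φ₁ = arccos(0.3917) ≈ 66.9°.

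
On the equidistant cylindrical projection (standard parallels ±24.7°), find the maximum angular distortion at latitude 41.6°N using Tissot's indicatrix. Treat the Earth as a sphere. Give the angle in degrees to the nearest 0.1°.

11.1°

With standard parallel φ₀ = 24.7°, the equirectangular projection gives x = Rλ cos φ₀, y = Rφ, so h = 1 and k = cos 24.7° / cos φ.
At 41.6°: h = 1.000, k = 1.215; principal scales a = 1.215, b = 1.000.
sin(ω/2) = (a − b)/(a + b) = 0.2149/2.215 = 0.09703, so ω = 2 arcsin(0.09703) ≈ 11.1°.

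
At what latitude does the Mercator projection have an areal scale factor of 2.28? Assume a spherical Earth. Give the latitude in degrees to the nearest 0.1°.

Mercator areal scale is sec²φ.
sec²φ = 2.28  ⇒  cos²φ = 0.4386  ⇒  cos φ = 0.6623.
φ = arccos(0.6623) ≈ 48.5°.

48.5°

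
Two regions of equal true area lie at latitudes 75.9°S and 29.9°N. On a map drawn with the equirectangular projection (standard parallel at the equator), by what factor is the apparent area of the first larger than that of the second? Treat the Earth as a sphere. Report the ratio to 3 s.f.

In the plate carrée (x = Rλ, y = Rφ), meridians are true-scale (h = 1) and parallels are stretched by k = sec φ.
Areal scale at 75.9°: h·k = 1.000 × 4.105 = 4.105.
Areal scale at 29.9°: h·k = 1.000 × 1.154 = 1.154.
Ratio = 4.105/1.154 ≈ 3.56.

3.56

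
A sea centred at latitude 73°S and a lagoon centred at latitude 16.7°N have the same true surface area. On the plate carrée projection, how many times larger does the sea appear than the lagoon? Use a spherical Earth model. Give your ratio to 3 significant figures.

3.28

Plate carrée maps x = Rλ, y = Rφ. The meridian scale is h = 1 and the parallel scale is k = 1/cos φ = sec φ.
Areal scale at 73°: h·k = 1.000 × 3.420 = 3.420.
Areal scale at 16.7°: h·k = 1.000 × 1.044 = 1.044.
Ratio = 3.420/1.044 ≈ 3.28.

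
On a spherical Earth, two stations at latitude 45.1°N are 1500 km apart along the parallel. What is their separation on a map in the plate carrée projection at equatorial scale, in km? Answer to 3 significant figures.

In the plate carrée (x = Rλ, y = Rφ), meridians are true-scale (h = 1) and parallels are stretched by k = sec φ.
Along the parallel, k = sec 45.1° = 1/0.7059 = 1.417.
Map distance = 1500 × 1.417 ≈ 2130 km.

2130 km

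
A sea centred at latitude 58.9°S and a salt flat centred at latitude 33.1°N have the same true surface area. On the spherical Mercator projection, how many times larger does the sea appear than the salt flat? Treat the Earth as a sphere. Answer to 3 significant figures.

2.63

On Mercator, area is exaggerated by sec²φ = 1/cos²φ.
At 58.9°: sec²(58.9°) = 1/0.5165² = 3.748.
At 33.1°: sec²(33.1°) = 1/0.8377² = 1.425.
Ratio = 3.748/1.425 = cos²(33.1°)/cos²(58.9°) ≈ 2.63.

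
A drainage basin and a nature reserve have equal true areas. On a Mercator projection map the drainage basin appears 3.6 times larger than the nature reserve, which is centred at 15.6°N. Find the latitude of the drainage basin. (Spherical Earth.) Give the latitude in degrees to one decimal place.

For equal true areas on Mercator, apparent areas scale as sec²φ, so the ratio is cos²φ₂ / cos²φ₁.
cos²φ₂ / cos²φ₁ = 3.6  ⇒  cos φ₁ = cos 15.6° / √3.6 = 0.9632/1.897 = 0.5076.
φ₁ = arccos(0.5076) ≈ 59.5°.

59.5°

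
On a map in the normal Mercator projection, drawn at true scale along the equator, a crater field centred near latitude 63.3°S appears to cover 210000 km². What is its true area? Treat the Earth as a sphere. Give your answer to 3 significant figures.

42400 km²

Mercator is conformal, so the point scale is isotropic: h = k = sec φ = 1/cos φ.
Areal scale = k² = sec²φ = 1/cos²(63.3°) = 1/0.4493² = 4.953.
True area = apparent / (areal scale) = 210000 / 4.953 ≈ 42400 km².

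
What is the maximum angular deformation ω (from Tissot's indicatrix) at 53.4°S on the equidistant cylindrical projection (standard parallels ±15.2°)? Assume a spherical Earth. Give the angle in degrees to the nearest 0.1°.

The equidistant cylindrical projection with φ₀ = 15.2° has h = 1 (meridians true) and k = cos φ₀ / cos φ along parallels.
At 53.4°: h = 1.000, k = 1.619; principal scales a = 1.619, b = 1.000.
sin(ω/2) = (a − b)/(a + b) = 0.6185/2.619 = 0.2362, so ω = 2 arcsin(0.2362) ≈ 27.3°.

27.3°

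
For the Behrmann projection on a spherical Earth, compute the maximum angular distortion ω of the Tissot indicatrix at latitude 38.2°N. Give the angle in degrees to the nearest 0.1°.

Behrmann is a cylindrical equal-area projection with standard parallels at ±30°. Cylindrical equal-area (φ₀ = 30°): h = cos φ / cos 30° along meridians, k = cos 30° / cos φ along parallels; h·k = 1.
At 38.2°: h = 0.9074, k = 1.102; principal scales a = 1.102, b = 0.9074.
sin(ω/2) = (a − b)/(a + b) = 0.1946/2.009 = 0.09684, so ω = 2 arcsin(0.09684) ≈ 11.1°.

11.1°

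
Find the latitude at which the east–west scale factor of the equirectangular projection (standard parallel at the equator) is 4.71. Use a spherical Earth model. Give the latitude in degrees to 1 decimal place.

Plate carrée: h = 1, k = sec φ along parallels.
sec φ = 4.71  ⇒  cos φ = 0.2123  ⇒  φ ≈ 77.7°.

77.7°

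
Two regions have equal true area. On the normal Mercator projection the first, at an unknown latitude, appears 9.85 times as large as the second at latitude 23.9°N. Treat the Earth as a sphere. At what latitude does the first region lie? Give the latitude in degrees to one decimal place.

73.1°

On Mercator, (apparent₁)/(apparent₂) = sec²φ₁ / sec²φ₂ when true areas are equal.
cos²φ₂ / cos²φ₁ = 9.85  ⇒  cos φ₁ = cos 23.9° / √9.85 = 0.9143/3.138 = 0.2913.
φ₁ = arccos(0.2913) ≈ 73.1°.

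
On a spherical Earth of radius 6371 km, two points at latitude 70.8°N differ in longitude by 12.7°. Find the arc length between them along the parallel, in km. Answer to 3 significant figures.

464 km

Arc length along a parallel = R cos φ · Δλ (with Δλ in radians).
= 6371 × cos 70.8° × (12.7° × π/180) = 6371 × 0.3289 × 0.2217 ≈ 464 km.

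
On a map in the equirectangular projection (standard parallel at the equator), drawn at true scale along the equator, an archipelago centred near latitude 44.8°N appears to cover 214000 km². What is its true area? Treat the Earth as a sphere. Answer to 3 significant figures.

Plate carrée maps x = Rλ, y = Rφ. The meridian scale is h = 1 and the parallel scale is k = 1/cos φ = sec φ.
Areal scale = h·k = 1 × sec φ; at 44.8°, h = 1.000, k = 1.409, so h·k = 1.409.
True area = apparent / (areal scale) = 214000 / 1.409 ≈ 152000 km².

152000 km²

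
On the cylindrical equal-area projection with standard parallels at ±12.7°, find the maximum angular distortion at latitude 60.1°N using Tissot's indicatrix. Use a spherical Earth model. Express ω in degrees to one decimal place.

Cylindrical equal-area (φ₀ = 12.7°): h = cos φ / cos 12.7° along meridians, k = cos 12.7° / cos φ along parallels; h·k = 1.
At 60.1°: h = 0.5110, k = 1.957; principal scales a = 1.957, b = 0.5110.
sin(ω/2) = (a − b)/(a + b) = 1.446/2.468 = 0.5859, so ω = 2 arcsin(0.5859) ≈ 71.7°.

71.7°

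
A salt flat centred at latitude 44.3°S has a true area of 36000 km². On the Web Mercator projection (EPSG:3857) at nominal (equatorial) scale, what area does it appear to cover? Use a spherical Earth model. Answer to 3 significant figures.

70300 km²

The Mercator projection is conformal; its linear scale factor is the same in every direction and equals sec φ = 1/cos φ.
Areal scale = k² = sec²φ = 1/cos²(44.3°) = 1/0.7157² = 1.952.
Apparent area = 36000 × 1.952 ≈ 70300 km².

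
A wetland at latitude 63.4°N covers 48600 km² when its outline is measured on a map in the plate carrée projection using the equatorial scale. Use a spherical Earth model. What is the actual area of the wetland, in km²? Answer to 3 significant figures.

Plate carrée maps x = Rλ, y = Rφ. The meridian scale is h = 1 and the parallel scale is k = 1/cos φ = sec φ.
Areal scale = h·k = 1 × sec φ; at 63.4°, h = 1.000, k = 2.233, so h·k = 2.233.
True area = apparent / (areal scale) = 48600 / 2.233 ≈ 21800 km².

21800 km²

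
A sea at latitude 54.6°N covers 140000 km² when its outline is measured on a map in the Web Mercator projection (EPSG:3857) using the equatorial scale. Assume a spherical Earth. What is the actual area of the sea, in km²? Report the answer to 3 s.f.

47000 km²

The Mercator projection is conformal; its linear scale factor is the same in every direction and equals sec φ = 1/cos φ.
Areal scale = k² = sec²φ = 1/cos²(54.6°) = 1/0.5793² = 2.980.
True area = apparent / (areal scale) = 140000 / 2.980 ≈ 47000 km².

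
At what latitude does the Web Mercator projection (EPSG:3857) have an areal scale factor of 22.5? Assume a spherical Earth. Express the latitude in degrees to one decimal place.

77.8°

Mercator areal scale is sec²φ.
sec²φ = 22.5  ⇒  cos²φ = 0.04444  ⇒  cos φ = 0.2108.
φ = arccos(0.2108) ≈ 77.8°.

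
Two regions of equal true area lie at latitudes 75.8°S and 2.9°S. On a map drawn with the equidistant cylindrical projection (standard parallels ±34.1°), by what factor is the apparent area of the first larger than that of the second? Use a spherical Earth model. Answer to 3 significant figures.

With standard parallel φ₀ = 34.1°, the equirectangular projection gives x = Rλ cos φ₀, y = Rφ, so h = 1 and k = cos 34.1° / cos φ.
Areal scale at 75.8°: h·k = 1.000 × 3.376 = 3.376.
Areal scale at 2.9°: h·k = 1.000 × 0.8291 = 0.8291.
Ratio = 3.376/0.8291 ≈ 4.07.

4.07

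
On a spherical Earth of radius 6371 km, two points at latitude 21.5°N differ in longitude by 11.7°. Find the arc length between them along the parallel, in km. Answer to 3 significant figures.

Arc length along a parallel = R cos φ · Δλ (with Δλ in radians).
= 6371 × cos 21.5° × (11.7° × π/180) = 6371 × 0.9304 × 0.2042 ≈ 1210 km.

1210 km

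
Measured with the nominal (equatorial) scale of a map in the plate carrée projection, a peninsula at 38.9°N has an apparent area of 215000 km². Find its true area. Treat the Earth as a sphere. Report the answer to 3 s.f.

In the plate carrée (x = Rλ, y = Rφ), meridians are true-scale (h = 1) and parallels are stretched by k = sec φ.
Areal scale = h·k = 1 × sec φ; at 38.9°, h = 1.000, k = 1.285, so h·k = 1.285.
True area = apparent / (areal scale) = 215000 / 1.285 ≈ 167000 km².

167000 km²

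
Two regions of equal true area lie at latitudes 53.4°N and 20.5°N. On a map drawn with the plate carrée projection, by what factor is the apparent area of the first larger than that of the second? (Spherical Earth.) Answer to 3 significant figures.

In the plate carrée (x = Rλ, y = Rφ), meridians are true-scale (h = 1) and parallels are stretched by k = sec φ.
Areal scale at 53.4°: h·k = 1.000 × 1.677 = 1.677.
Areal scale at 20.5°: h·k = 1.000 × 1.068 = 1.068.
Ratio = 1.677/1.068 ≈ 1.57.

1.57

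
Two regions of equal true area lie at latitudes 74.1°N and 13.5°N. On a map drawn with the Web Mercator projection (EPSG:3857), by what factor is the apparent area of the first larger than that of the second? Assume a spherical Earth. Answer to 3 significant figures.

12.6

Mercator is conformal with k = sec φ, so areal scale = k² = sec²φ.
At 74.1°: sec²(74.1°) = 1/0.2740² = 13.32.
At 13.5°: sec²(13.5°) = 1/0.9724² = 1.058.
Ratio = 13.32/1.058 = cos²(13.5°)/cos²(74.1°) ≈ 12.6.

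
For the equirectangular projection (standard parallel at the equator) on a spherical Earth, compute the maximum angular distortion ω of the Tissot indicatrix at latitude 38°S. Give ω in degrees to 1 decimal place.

In the plate carrée (x = Rλ, y = Rφ), meridians are true-scale (h = 1) and parallels are stretched by k = sec φ.
At 38°: h = 1.000, k = 1.269; principal scales a = 1.269, b = 1.000.
sin(ω/2) = (a − b)/(a + b) = 0.2690/2.269 = 0.1186, so ω = 2 arcsin(0.1186) ≈ 13.6°.

13.6°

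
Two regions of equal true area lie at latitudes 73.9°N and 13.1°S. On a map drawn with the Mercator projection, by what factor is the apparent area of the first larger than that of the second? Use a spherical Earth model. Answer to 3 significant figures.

12.3

Mercator is conformal with k = sec φ, so areal scale = k² = sec²φ.
At 73.9°: sec²(73.9°) = 1/0.2773² = 13.00.
At 13.1°: sec²(13.1°) = 1/0.9740² = 1.054.
Ratio = 13.00/1.054 = cos²(13.1°)/cos²(73.9°) ≈ 12.3.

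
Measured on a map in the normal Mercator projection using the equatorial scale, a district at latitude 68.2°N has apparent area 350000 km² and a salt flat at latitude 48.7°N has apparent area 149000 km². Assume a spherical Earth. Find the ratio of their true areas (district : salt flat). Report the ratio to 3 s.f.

0.744

On Mercator the areal scale is sec²φ, so true area = apparent × cos²φ.
True area of district: 350000 × cos²(68.2°) = 350000 × 0.1379 = 48270 km².
True area of salt flat: 149000 × cos²(48.7°) = 149000 × 0.4356 = 64900 km².
Ratio = 48270 / 64900 ≈ 0.744.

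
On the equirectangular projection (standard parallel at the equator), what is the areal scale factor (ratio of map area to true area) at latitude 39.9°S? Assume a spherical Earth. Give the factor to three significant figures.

1.30

For the equirectangular projection with φ₀ = 0 (plate carrée), h = 1 along meridians and k = sec φ along parallels.
Areal scale = h·k = 1 × sec φ; at 39.9°, h = 1.000, k = 1.304, so h·k = 1.304.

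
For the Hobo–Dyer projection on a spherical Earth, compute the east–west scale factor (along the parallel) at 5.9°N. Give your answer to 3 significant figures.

The Hobo–Dyer projection is cylindrical equal-area with φ₀ = 37.5°. Cylindrical equal-area (φ₀ = 37.5°): h = cos φ / cos 37.5° along meridians, k = cos 37.5° / cos φ along parallels; h·k = 1.
k = cos 37.5° / cos 5.9° = 0.7934/0.9947 = 0.7976.

0.798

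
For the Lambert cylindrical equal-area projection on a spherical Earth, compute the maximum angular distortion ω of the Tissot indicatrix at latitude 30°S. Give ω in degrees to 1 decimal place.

16.4°

The Lambert cylindrical equal-area projection is the cylindrical equal-area projection with its standard parallel at the equator (φ₀ = 0). A cylindrical equal-area projection with standard parallel φ₀ has meridian scale h = cos φ / cos φ₀ and parallel scale k = cos φ₀ / cos φ (so areas are preserved, h·k = 1).
At 30°: h = 0.8660, k = 1.155; principal scales a = 1.155, b = 0.8660.
sin(ω/2) = (a − b)/(a + b) = 0.2887/2.021 = 0.1429, so ω = 2 arcsin(0.1429) ≈ 16.4°.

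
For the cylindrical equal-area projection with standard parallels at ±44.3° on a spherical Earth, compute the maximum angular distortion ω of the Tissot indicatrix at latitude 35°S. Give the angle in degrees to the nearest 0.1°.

Cylindrical equal-area (φ₀ = 44.3°): h = cos φ / cos 44.3° along meridians, k = cos 44.3° / cos φ along parallels; h·k = 1.
At 35°: h = 1.145, k = 0.8737; principal scales a = 1.145, b = 0.8737.
sin(ω/2) = (a − b)/(a + b) = 0.2709/2.018 = 0.1342, so ω = 2 arcsin(0.1342) ≈ 15.4°.

15.4°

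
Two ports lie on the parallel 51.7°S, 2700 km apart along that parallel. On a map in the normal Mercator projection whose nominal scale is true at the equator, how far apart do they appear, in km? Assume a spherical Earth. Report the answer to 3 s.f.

For Mercator, h = k = sec φ (a conformal cylindrical projection has a single point scale, 1/cos φ).
Along the parallel, k = sec 51.7° = 1/0.6198 = 1.613.
Map distance = 2700 × 1.613 ≈ 4360 km.

4360 km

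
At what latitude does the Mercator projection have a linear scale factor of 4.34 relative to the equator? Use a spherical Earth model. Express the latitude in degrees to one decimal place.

Mercator scale is k = sec φ = 1/cos φ.
1/cos φ = 4.34  ⇒  cos φ = 0.2304  ⇒  φ = arccos(0.2304) ≈ 76.7°.

76.7°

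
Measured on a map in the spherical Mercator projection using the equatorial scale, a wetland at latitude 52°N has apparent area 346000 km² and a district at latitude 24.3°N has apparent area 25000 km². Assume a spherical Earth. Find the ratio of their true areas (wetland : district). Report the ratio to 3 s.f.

Mercator's areal exaggeration is sec²φ; hence true area = (apparent area) · cos²φ.
True area of wetland: 346000 × cos²(52°) = 346000 × 0.3790 = 131100 km².
True area of district: 25000 × cos²(24.3°) = 25000 × 0.8307 = 20770 km².
Ratio = 131100 / 20770 ≈ 6.32.

6.32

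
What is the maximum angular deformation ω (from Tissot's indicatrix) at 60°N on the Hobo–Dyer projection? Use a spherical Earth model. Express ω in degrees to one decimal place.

51.1°

The Hobo–Dyer projection is cylindrical equal-area with φ₀ = 37.5°. For cylindrical equal-area with standard parallel φ₀, h = cos φ / cos φ₀ and k = cos φ₀ / cos φ, so h·k = 1.
At 60°: h = 0.6302, k = 1.587; principal scales a = 1.587, b = 0.6302.
sin(ω/2) = (a − b)/(a + b) = 0.9565/2.217 = 0.4314, so ω = 2 arcsin(0.4314) ≈ 51.1°.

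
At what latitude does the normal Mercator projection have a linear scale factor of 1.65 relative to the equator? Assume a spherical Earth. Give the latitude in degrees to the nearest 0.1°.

52.7°

Mercator scale is k = sec φ = 1/cos φ.
1/cos φ = 1.65  ⇒  cos φ = 0.6061  ⇒  φ = arccos(0.6061) ≈ 52.7°.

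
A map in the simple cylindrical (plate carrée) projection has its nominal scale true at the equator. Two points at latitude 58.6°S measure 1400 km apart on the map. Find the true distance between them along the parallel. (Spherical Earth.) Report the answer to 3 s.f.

In the plate carrée (x = Rλ, y = Rφ), meridians are true-scale (h = 1) and parallels are stretched by k = sec φ.
Along the parallel at 58.6°, map distances are exaggerated by k = sec 58.6° = 1.919.
True distance = 1400 / 1.919 = 1400 × cos 58.6° ≈ 729 km.

729 km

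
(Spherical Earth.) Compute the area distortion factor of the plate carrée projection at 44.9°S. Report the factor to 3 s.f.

For the equirectangular projection with φ₀ = 0 (plate carrée), h = 1 along meridians and k = sec φ along parallels.
Areal scale = h·k = 1 × sec φ; at 44.9°, h = 1.000, k = 1.412, so h·k = 1.412.

1.41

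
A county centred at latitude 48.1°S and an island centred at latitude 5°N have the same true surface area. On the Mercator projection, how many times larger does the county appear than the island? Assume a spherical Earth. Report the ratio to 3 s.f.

On Mercator, area is exaggerated by sec²φ = 1/cos²φ.
At 48.1°: sec²(48.1°) = 1/0.6678² = 2.242.
At 5°: sec²(5°) = 1/0.9962² = 1.008.
Ratio = 2.242/1.008 = cos²(5°)/cos²(48.1°) ≈ 2.23.

2.23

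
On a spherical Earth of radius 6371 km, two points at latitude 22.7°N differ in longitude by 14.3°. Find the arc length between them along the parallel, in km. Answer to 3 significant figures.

Arc length along a parallel = R cos φ · Δλ (with Δλ in radians).
= 6371 × cos 22.7° × (14.3° × π/180) = 6371 × 0.9225 × 0.2496 ≈ 1470 km.

1470 km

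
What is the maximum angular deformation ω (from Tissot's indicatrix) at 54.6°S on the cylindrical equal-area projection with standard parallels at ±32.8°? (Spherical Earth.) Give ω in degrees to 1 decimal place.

41.7°

For cylindrical equal-area with standard parallel φ₀, h = cos φ / cos φ₀ and k = cos φ₀ / cos φ, so h·k = 1.
At 54.6°: h = 0.6892, k = 1.451; principal scales a = 1.451, b = 0.6892.
sin(ω/2) = (a − b)/(a + b) = 0.7619/2.140 = 0.3560, so ω = 2 arcsin(0.3560) ≈ 41.7°.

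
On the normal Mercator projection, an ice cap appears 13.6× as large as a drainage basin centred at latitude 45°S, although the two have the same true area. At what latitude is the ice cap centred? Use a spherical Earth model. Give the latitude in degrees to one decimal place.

On Mercator, (apparent₁)/(apparent₂) = sec²φ₁ / sec²φ₂ when true areas are equal.
cos²φ₂ / cos²φ₁ = 13.6  ⇒  cos φ₁ = cos 45° / √13.6 = 0.7071/3.688 = 0.1917.
φ₁ = arccos(0.1917) ≈ 78.9°.

78.9°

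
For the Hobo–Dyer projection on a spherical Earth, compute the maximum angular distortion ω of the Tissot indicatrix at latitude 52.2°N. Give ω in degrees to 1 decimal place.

The Hobo–Dyer projection is cylindrical equal-area with φ₀ = 37.5°. Cylindrical equal-area (φ₀ = 37.5°): h = cos φ / cos 37.5° along meridians, k = cos 37.5° / cos φ along parallels; h·k = 1.
At 52.2°: h = 0.7726, k = 1.294; principal scales a = 1.294, b = 0.7726.
sin(ω/2) = (a − b)/(a + b) = 0.5219/2.067 = 0.2525, so ω = 2 arcsin(0.2525) ≈ 29.2°.

29.2°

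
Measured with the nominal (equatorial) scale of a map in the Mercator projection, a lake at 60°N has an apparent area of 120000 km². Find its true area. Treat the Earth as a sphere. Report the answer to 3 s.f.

30000 km²

Mercator is conformal, so the point scale is isotropic: h = k = sec φ = 1/cos φ.
Areal scale = k² = sec²φ = 1/cos²(60°) = 1/0.5000² = 4.000.
True area = apparent / (areal scale) = 120000 / 4.000 ≈ 30000 km².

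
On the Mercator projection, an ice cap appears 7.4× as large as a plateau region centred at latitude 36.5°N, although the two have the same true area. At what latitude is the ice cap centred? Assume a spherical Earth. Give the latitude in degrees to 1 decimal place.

Mercator areal scale is sec²φ, so apparent-area ratio = sec²φ₁ / sec²φ₂ = cos²φ₂ / cos²φ₁.
cos²φ₂ / cos²φ₁ = 7.4  ⇒  cos φ₁ = cos 36.5° / √7.4 = 0.8039/2.720 = 0.2955.
φ₁ = arccos(0.2955) ≈ 72.8°.

72.8°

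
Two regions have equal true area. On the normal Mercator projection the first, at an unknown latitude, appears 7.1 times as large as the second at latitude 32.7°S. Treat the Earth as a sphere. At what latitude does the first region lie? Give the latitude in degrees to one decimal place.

On Mercator, (apparent₁)/(apparent₂) = sec²φ₁ / sec²φ₂ when true areas are equal.
cos²φ₂ / cos²φ₁ = 7.1  ⇒  cos φ₁ = cos 32.7° / √7.1 = 0.8415/2.665 = 0.3158.
φ₁ = arccos(0.3158) ≈ 71.6°.

71.6°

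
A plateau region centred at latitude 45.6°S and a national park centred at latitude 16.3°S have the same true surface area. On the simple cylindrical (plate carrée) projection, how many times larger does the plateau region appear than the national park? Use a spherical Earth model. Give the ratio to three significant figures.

1.37

For the equirectangular projection with φ₀ = 0 (plate carrée), h = 1 along meridians and k = sec φ along parallels.
Areal scale at 45.6°: h·k = 1.000 × 1.429 = 1.429.
Areal scale at 16.3°: h·k = 1.000 × 1.042 = 1.042.
Ratio = 1.429/1.042 ≈ 1.37.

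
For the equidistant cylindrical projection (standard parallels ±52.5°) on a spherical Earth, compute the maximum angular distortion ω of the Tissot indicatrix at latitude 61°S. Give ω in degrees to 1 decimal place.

13.0°

With standard parallel φ₀ = 52.5°, the equirectangular projection gives x = Rλ cos φ₀, y = Rφ, so h = 1 and k = cos 52.5° / cos φ.
At 61°: h = 1.000, k = 1.256; principal scales a = 1.256, b = 1.000.
sin(ω/2) = (a − b)/(a + b) = 0.2557/2.256 = 0.1133, so ω = 2 arcsin(0.1133) ≈ 13.0°.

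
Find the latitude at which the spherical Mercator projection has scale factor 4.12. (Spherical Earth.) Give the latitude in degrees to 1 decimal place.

76.0°

Mercator scale is k = sec φ = 1/cos φ.
1/cos φ = 4.12  ⇒  cos φ = 0.2427  ⇒  φ = arccos(0.2427) ≈ 76.0°.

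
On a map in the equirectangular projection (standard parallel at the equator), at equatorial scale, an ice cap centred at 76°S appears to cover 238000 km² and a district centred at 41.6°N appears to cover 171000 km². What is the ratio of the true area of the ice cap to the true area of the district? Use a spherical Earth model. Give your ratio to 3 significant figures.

Plate carrée has h = 1 and k = sec φ, giving areal scale sec φ; true area = (apparent area) · cos φ.
True area of ice cap: 238000 × cos(76°) = 238000 × 0.2419 = 57580 km².
True area of district: 171000 × cos(41.6°) = 171000 × 0.7478 = 127900 km².
Ratio = 57580 / 127900 ≈ 0.450.

0.450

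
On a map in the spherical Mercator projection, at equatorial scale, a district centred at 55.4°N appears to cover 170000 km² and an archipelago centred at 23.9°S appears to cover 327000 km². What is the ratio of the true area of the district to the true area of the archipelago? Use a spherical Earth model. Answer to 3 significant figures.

Since Mercator area scale is 1/cos²φ, the true area equals the apparent area multiplied by cos²φ.
True area of district: 170000 × cos²(55.4°) = 170000 × 0.3224 = 54820 km².
True area of archipelago: 327000 × cos²(23.9°) = 327000 × 0.8359 = 273300 km².
Ratio = 54820 / 273300 ≈ 0.201.

0.201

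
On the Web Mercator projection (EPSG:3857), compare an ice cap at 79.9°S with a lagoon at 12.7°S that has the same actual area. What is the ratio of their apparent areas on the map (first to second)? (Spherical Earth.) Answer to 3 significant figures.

On Mercator, area is exaggerated by sec²φ = 1/cos²φ.
At 79.9°: sec²(79.9°) = 1/0.1754² = 32.52.
At 12.7°: sec²(12.7°) = 1/0.9755² = 1.051.
Ratio = 32.52/1.051 = cos²(12.7°)/cos²(79.9°) ≈ 30.9.

30.9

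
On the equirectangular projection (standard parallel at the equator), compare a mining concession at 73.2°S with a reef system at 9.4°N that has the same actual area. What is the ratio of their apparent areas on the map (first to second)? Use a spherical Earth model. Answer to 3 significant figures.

In the plate carrée (x = Rλ, y = Rφ), meridians are true-scale (h = 1) and parallels are stretched by k = sec φ.
Areal scale at 73.2°: h·k = 1.000 × 3.460 = 3.460.
Areal scale at 9.4°: h·k = 1.000 × 1.014 = 1.014.
Ratio = 3.460/1.014 ≈ 3.41.

3.41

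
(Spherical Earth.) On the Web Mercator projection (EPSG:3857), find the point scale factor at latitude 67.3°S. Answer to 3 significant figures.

2.59

Mercator is conformal, so the point scale is isotropic: h = k = sec φ = 1/cos φ.
k = 1/cos 67.3° = 1/0.3859 = 2.591.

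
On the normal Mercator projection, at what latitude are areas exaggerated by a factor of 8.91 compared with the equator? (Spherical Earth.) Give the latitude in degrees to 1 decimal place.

70.4°

Mercator areal scale is sec²φ.
sec²φ = 8.91  ⇒  cos²φ = 0.1122  ⇒  cos φ = 0.3350.
φ = arccos(0.3350) ≈ 70.4°.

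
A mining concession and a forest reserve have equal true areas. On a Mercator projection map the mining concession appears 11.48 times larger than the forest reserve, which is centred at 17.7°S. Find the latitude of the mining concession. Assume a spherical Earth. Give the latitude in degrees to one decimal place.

Mercator areal scale is sec²φ, so apparent-area ratio = sec²φ₁ / sec²φ₂ = cos²φ₂ / cos²φ₁.
cos²φ₂ / cos²φ₁ = 11.48  ⇒  cos φ₁ = cos 17.7° / √11.48 = 0.9527/3.388 = 0.2812.
φ₁ = arccos(0.2812) ≈ 73.7°.

73.7°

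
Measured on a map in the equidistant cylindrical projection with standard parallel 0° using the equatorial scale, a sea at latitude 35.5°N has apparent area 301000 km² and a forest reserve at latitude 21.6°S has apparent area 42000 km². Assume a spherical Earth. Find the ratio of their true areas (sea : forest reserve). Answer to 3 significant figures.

6.28

Plate carrée has h = 1 and k = sec φ, giving areal scale sec φ; true area = (apparent area) · cos φ.
True area of sea: 301000 × cos(35.5°) = 301000 × 0.8141 = 245000 km².
True area of forest reserve: 42000 × cos(21.6°) = 42000 × 0.9298 = 39050 km².
Ratio = 245000 / 39050 ≈ 6.28.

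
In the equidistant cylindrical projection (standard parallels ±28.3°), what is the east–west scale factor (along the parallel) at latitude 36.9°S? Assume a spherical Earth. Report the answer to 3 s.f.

The equidistant cylindrical projection with φ₀ = 28.3° has h = 1 (meridians true) and k = cos φ₀ / cos φ along parallels.
k = cos 28.3° / cos 36.9° = 0.8805/0.7997 = 1.101.

1.10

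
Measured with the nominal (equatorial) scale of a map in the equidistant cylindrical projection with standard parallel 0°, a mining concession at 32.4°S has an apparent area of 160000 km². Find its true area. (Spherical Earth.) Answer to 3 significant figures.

135000 km²

For the equirectangular projection with φ₀ = 0 (plate carrée), h = 1 along meridians and k = sec φ along parallels.
Areal scale = h·k = 1 × sec φ; at 32.4°, h = 1.000, k = 1.184, so h·k = 1.184.
True area = apparent / (areal scale) = 160000 / 1.184 ≈ 135000 km².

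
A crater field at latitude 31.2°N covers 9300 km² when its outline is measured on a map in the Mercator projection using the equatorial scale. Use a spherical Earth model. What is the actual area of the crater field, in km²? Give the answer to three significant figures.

For Mercator, h = k = sec φ (a conformal cylindrical projection has a single point scale, 1/cos φ).
Areal scale = k² = sec²φ = 1/cos²(31.2°) = 1/0.8554² = 1.367.
True area = apparent / (areal scale) = 9300 / 1.367 ≈ 6800 km².

6800 km²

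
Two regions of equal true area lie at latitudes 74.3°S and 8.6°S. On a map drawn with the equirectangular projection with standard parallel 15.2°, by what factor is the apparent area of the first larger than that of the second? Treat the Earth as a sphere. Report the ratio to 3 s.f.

The equidistant cylindrical projection with φ₀ = 15.2° has h = 1 (meridians true) and k = cos φ₀ / cos φ along parallels.
Areal scale at 74.3°: h·k = 1.000 × 3.566 = 3.566.
Areal scale at 8.6°: h·k = 1.000 × 0.9760 = 0.9760.
Ratio = 3.566/0.9760 ≈ 3.65.

3.65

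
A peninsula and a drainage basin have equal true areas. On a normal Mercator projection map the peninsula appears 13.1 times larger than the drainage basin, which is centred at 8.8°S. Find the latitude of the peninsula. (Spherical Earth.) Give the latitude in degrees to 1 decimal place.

On Mercator, (apparent₁)/(apparent₂) = sec²φ₁ / sec²φ₂ when true areas are equal.
cos²φ₂ / cos²φ₁ = 13.1  ⇒  cos φ₁ = cos 8.8° / √13.1 = 0.9882/3.619 = 0.2730.
φ₁ = arccos(0.2730) ≈ 74.2°.

74.2°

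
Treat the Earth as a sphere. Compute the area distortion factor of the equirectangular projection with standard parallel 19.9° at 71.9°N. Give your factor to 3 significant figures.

3.03

With standard parallel φ₀ = 19.9°, the equirectangular projection gives x = Rλ cos φ₀, y = Rφ, so h = 1 and k = cos 19.9° / cos φ.
Areal scale = h·k = 1 × cos φ₀ / cos φ; at 71.9°, h = 1.000, k = 3.027, so h·k = 3.027.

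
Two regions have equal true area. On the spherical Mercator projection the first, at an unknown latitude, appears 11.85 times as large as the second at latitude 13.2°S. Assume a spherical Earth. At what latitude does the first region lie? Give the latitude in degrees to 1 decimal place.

73.6°

On Mercator, (apparent₁)/(apparent₂) = sec²φ₁ / sec²φ₂ when true areas are equal.
cos²φ₂ / cos²φ₁ = 11.85  ⇒  cos φ₁ = cos 13.2° / √11.85 = 0.9736/3.442 = 0.2828.
φ₁ = arccos(0.2828) ≈ 73.6°.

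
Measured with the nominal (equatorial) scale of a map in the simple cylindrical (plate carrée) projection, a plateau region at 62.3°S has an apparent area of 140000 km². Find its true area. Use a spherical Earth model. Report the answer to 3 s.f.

Plate carrée maps x = Rλ, y = Rφ. The meridian scale is h = 1 and the parallel scale is k = 1/cos φ = sec φ.
Areal scale = h·k = 1 × sec φ; at 62.3°, h = 1.000, k = 2.151, so h·k = 2.151.
True area = apparent / (areal scale) = 140000 / 2.151 ≈ 65100 km².

65100 km²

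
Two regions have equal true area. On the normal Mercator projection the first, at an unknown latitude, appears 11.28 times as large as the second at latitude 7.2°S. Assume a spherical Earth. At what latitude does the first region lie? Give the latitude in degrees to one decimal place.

On Mercator, (apparent₁)/(apparent₂) = sec²φ₁ / sec²φ₂ when true areas are equal.
cos²φ₂ / cos²φ₁ = 11.28  ⇒  cos φ₁ = cos 7.2° / √11.28 = 0.9921/3.359 = 0.2954.
φ₁ = arccos(0.2954) ≈ 72.8°.

72.8°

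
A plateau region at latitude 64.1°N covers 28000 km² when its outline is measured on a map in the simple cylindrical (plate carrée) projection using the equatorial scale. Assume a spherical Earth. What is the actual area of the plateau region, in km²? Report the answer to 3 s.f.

12200 km²

In the plate carrée (x = Rλ, y = Rφ), meridians are true-scale (h = 1) and parallels are stretched by k = sec φ.
Areal scale = h·k = 1 × sec φ; at 64.1°, h = 1.000, k = 2.289, so h·k = 2.289.
True area = apparent / (areal scale) = 28000 / 2.289 ≈ 12200 km².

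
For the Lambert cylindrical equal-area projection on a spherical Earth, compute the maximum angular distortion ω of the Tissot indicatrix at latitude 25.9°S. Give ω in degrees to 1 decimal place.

12.1°

The Lambert cylindrical equal-area projection is the cylindrical equal-area projection with its standard parallel at the equator (φ₀ = 0). For cylindrical equal-area with standard parallel φ₀, h = cos φ / cos φ₀ and k = cos φ₀ / cos φ, so h·k = 1.
At 25.9°: h = 0.8996, k = 1.112; principal scales a = 1.112, b = 0.8996.
sin(ω/2) = (a − b)/(a + b) = 0.2121/2.011 = 0.1055, so ω = 2 arcsin(0.1055) ≈ 12.1°.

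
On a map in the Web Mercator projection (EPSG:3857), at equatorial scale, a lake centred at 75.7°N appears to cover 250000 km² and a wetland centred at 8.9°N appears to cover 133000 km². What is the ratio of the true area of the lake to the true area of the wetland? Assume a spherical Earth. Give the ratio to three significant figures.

Mercator's areal exaggeration is sec²φ; hence true area = (apparent area) · cos²φ.
True area of lake: 250000 × cos²(75.7°) = 250000 × 0.06101 = 15250 km².
True area of wetland: 133000 × cos²(8.9°) = 133000 × 0.9761 = 129800 km².
Ratio = 15250 / 129800 ≈ 0.117.

0.117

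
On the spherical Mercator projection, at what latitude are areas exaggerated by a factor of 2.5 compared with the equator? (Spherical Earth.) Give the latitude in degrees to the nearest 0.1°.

50.8°

Mercator areal scale is sec²φ.
sec²φ = 2.5  ⇒  cos²φ = 0.4000  ⇒  cos φ = 0.6325.
φ = arccos(0.6325) ≈ 50.8°.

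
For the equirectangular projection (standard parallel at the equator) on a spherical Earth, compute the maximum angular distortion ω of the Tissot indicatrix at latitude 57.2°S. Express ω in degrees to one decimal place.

34.6°

Plate carrée maps x = Rλ, y = Rφ. The meridian scale is h = 1 and the parallel scale is k = 1/cos φ = sec φ.
At 57.2°: h = 1.000, k = 1.846; principal scales a = 1.846, b = 1.000.
sin(ω/2) = (a − b)/(a + b) = 0.8460/2.846 = 0.2973, so ω = 2 arcsin(0.2973) ≈ 34.6°.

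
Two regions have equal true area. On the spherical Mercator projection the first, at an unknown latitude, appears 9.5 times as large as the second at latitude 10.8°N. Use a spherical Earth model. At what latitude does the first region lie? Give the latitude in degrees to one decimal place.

For equal true areas on Mercator, apparent areas scale as sec²φ, so the ratio is cos²φ₂ / cos²φ₁.
cos²φ₂ / cos²φ₁ = 9.5  ⇒  cos φ₁ = cos 10.8° / √9.5 = 0.9823/3.082 = 0.3187.
φ₁ = arccos(0.3187) ≈ 71.4°.

71.4°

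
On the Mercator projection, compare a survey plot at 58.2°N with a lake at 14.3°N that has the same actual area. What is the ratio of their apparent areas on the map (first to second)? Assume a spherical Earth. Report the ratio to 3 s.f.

Mercator is conformal with k = sec φ, so areal scale = k² = sec²φ.
At 58.2°: sec²(58.2°) = 1/0.5270² = 3.601.
At 14.3°: sec²(14.3°) = 1/0.9690² = 1.065.
Ratio = 3.601/1.065 = cos²(14.3°)/cos²(58.2°) ≈ 3.38.

3.38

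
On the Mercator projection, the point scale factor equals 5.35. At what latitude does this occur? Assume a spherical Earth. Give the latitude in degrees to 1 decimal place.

Mercator scale is k = sec φ = 1/cos φ.
1/cos φ = 5.35  ⇒  cos φ = 0.1869  ⇒  φ = arccos(0.1869) ≈ 79.2°.

79.2°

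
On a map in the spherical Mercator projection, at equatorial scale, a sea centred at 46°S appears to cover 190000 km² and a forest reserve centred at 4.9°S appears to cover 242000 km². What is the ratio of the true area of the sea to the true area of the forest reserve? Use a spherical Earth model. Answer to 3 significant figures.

On Mercator the areal scale is sec²φ, so true area = apparent × cos²φ.
True area of sea: 190000 × cos²(46°) = 190000 × 0.4826 = 91680 km².
True area of forest reserve: 242000 × cos²(4.9°) = 242000 × 0.9927 = 240200 km².
Ratio = 91680 / 240200 ≈ 0.382.

0.382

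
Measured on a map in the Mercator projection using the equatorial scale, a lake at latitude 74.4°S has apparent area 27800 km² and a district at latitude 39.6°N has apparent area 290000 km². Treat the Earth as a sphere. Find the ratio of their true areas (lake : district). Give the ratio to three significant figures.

0.0117

On Mercator the areal scale is sec²φ, so true area = apparent × cos²φ.
True area of lake: 27800 × cos²(74.4°) = 27800 × 0.07232 = 2010 km².
True area of district: 290000 × cos²(39.6°) = 290000 × 0.5937 = 172200 km².
Ratio = 2010 / 172200 ≈ 0.0117.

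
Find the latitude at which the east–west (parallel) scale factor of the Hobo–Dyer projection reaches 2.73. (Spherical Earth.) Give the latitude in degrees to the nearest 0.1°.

73.1°

Hobo–Dyer is a cylindrical equal-area projection with standard parallels at ±37.5°. For cylindrical equal-area with standard parallel φ₀, h = cos φ / cos φ₀ and k = cos φ₀ / cos φ, so h·k = 1.
k = cos φ₀ / cos φ = 2.73  ⇒  cos φ = cos 37.5° / 2.73 = 0.2906.
φ = arccos(0.2906) ≈ 73.1°.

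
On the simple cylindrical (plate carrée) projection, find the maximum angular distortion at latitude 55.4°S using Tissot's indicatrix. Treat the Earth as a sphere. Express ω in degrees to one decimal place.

In the plate carrée (x = Rλ, y = Rφ), meridians are true-scale (h = 1) and parallels are stretched by k = sec φ.
At 55.4°: h = 1.000, k = 1.761; principal scales a = 1.761, b = 1.000.
sin(ω/2) = (a − b)/(a + b) = 0.7610/2.761 = 0.2756, so ω = 2 arcsin(0.2756) ≈ 32.0°.

32.0°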